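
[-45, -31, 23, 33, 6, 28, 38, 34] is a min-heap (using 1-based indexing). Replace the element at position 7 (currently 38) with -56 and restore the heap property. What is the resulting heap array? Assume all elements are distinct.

[-56, -31, -45, 33, 6, 28, 23, 34]

set index 7 from 38 to -56 → [-45, -31, 23, 33, 6, 28, -56, 34]
-56 < parent 23 at index 3, swap → [-45, -31, -56, 33, 6, 28, 23, 34]
-56 < parent -45 at index 1, swap → [-56, -31, -45, 33, 6, 28, 23, 34]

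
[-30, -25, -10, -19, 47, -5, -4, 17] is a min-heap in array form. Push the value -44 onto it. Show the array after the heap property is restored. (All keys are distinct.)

[-44, -30, -10, -25, 47, -5, -4, 17, -19]

append -44 at index 8 → [-30, -25, -10, -19, 47, -5, -4, 17, -44]
-44 < parent -19 at index 3, swap → [-30, -25, -10, -44, 47, -5, -4, 17, -19]
-44 < parent -25 at index 1, swap → [-30, -44, -10, -25, 47, -5, -4, 17, -19]
-44 < parent -30 at index 0, swap → [-44, -30, -10, -25, 47, -5, -4, 17, -19]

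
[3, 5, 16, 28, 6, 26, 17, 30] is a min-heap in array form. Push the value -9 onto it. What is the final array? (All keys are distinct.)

append -9 at index 8 → [3, 5, 16, 28, 6, 26, 17, 30, -9]
-9 < parent 28 at index 3, swap → [3, 5, 16, -9, 6, 26, 17, 30, 28]
-9 < parent 5 at index 1, swap → [3, -9, 16, 5, 6, 26, 17, 30, 28]
-9 < parent 3 at index 0, swap → [-9, 3, 16, 5, 6, 26, 17, 30, 28]

[-9, 3, 16, 5, 6, 26, 17, 30, 28]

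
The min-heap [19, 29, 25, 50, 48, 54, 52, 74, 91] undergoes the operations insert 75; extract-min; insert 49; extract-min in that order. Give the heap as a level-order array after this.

[29, 48, 52, 50, 49, 54, 75, 74, 91]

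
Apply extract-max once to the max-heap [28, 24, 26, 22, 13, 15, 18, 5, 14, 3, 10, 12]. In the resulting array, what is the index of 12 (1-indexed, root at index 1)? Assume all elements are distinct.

7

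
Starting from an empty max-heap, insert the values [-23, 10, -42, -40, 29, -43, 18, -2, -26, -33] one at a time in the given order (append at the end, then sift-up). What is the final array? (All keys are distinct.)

[29, 10, 18, -2, -23, -43, -42, -40, -26, -33]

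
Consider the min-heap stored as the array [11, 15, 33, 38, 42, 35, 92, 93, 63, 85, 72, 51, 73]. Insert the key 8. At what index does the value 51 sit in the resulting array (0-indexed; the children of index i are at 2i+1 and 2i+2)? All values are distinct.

11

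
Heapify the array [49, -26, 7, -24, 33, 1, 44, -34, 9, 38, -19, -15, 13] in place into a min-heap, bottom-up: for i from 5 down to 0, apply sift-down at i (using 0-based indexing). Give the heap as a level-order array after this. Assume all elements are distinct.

sift down from index 5:
  1 vs smaller child -15 at index 11, swap → [49, -26, 7, -24, 33, -15, 44, -34, 9, 38, -19, 1, 13]
sift down from index 4:
  33 vs smaller child -19 at index 10, swap → [49, -26, 7, -24, -19, -15, 44, -34, 9, 38, 33, 1, 13]
sift down from index 3:
  -24 vs smaller child -34 at index 7, swap → [49, -26, 7, -34, -19, -15, 44, -24, 9, 38, 33, 1, 13]
sift down from index 2:
  7 vs smaller child -15 at index 5, swap → [49, -26, -15, -34, -19, 7, 44, -24, 9, 38, 33, 1, 13]
  7 vs smaller child 1 at index 11, swap → [49, -26, -15, -34, -19, 1, 44, -24, 9, 38, 33, 7, 13]
sift down from index 1:
  -26 vs smaller child -34 at index 3, swap → [49, -34, -15, -26, -19, 1, 44, -24, 9, 38, 33, 7, 13]
sift down from index 0:
  49 vs smaller child -34 at index 1, swap → [-34, 49, -15, -26, -19, 1, 44, -24, 9, 38, 33, 7, 13]
  49 vs smaller child -26 at index 3, swap → [-34, -26, -15, 49, -19, 1, 44, -24, 9, 38, 33, 7, 13]
  49 vs smaller child -24 at index 7, swap → [-34, -26, -15, -24, -19, 1, 44, 49, 9, 38, 33, 7, 13]

[-34, -26, -15, -24, -19, 1, 44, 49, 9, 38, 33, 7, 13]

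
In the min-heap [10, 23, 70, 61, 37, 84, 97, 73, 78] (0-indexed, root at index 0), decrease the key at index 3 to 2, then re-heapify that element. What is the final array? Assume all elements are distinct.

set index 3 from 61 to 2 → [10, 23, 70, 2, 37, 84, 97, 73, 78]
2 < parent 23 at index 1, swap → [10, 2, 70, 23, 37, 84, 97, 73, 78]
2 < parent 10 at index 0, swap → [2, 10, 70, 23, 37, 84, 97, 73, 78]

[2, 10, 70, 23, 37, 84, 97, 73, 78]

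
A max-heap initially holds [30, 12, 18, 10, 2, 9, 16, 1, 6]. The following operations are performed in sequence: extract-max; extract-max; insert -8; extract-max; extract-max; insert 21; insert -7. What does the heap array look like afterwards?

[21, 6, 10, -7, 2, 1, 9, -8]

extract-max → returns 30:
  remove root 30; move last element 6 to root → [6, 12, 18, 10, 2, 9, 16, 1]
  6 vs larger child 18 at index 2, swap → [18, 12, 6, 10, 2, 9, 16, 1]
  6 vs larger child 16 at index 6, swap → [18, 12, 16, 10, 2, 9, 6, 1]
extract-max → returns 18:
  remove root 18; move last element 1 to root → [1, 12, 16, 10, 2, 9, 6]
  1 vs larger child 16 at index 2, swap → [16, 12, 1, 10, 2, 9, 6]
  1 vs larger child 9 at index 5, swap → [16, 12, 9, 10, 2, 1, 6]
insert -8:
  append -8 at index 7 → [16, 12, 9, 10, 2, 1, 6, -8] (no swap needed)
extract-max → returns 16:
  remove root 16; move last element -8 to root → [-8, 12, 9, 10, 2, 1, 6]
  -8 vs larger child 12 at index 1, swap → [12, -8, 9, 10, 2, 1, 6]
  -8 vs larger child 10 at index 3, swap → [12, 10, 9, -8, 2, 1, 6]
extract-max → returns 12:
  remove root 12; move last element 6 to root → [6, 10, 9, -8, 2, 1]
  6 vs larger child 10 at index 1, swap → [10, 6, 9, -8, 2, 1]
insert 21:
  append 21 at index 6 → [10, 6, 9, -8, 2, 1, 21]
  21 > parent 9 at index 2, swap → [10, 6, 21, -8, 2, 1, 9]
  21 > parent 10 at index 0, swap → [21, 6, 10, -8, 2, 1, 9]
insert -7:
  append -7 at index 7 → [21, 6, 10, -8, 2, 1, 9, -7]
  -7 > parent -8 at index 3, swap → [21, 6, 10, -7, 2, 1, 9, -8]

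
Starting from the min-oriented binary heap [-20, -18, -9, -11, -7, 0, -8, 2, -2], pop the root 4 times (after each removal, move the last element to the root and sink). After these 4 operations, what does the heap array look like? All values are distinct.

[-8, -7, 0, -2, 2]

extract-min #1 returns -20:
  remove root -20; move last element -2 to root → [-2, -18, -9, -11, -7, 0, -8, 2]
  -2 vs smaller child -18 at index 1, swap → [-18, -2, -9, -11, -7, 0, -8, 2]
  -2 vs smaller child -11 at index 3, swap → [-18, -11, -9, -2, -7, 0, -8, 2]
extract-min #2 returns -18:
  remove root -18; move last element 2 to root → [2, -11, -9, -2, -7, 0, -8]
  2 vs smaller child -11 at index 1, swap → [-11, 2, -9, -2, -7, 0, -8]
  2 vs smaller child -7 at index 4, swap → [-11, -7, -9, -2, 2, 0, -8]
extract-min #3 returns -11:
  remove root -11; move last element -8 to root → [-8, -7, -9, -2, 2, 0]
  -8 vs smaller child -9 at index 2, swap → [-9, -7, -8, -2, 2, 0]
extract-min #4 returns -9:
  remove root -9; move last element 0 to root → [0, -7, -8, -2, 2]
  0 vs smaller child -8 at index 2, swap → [-8, -7, 0, -2, 2]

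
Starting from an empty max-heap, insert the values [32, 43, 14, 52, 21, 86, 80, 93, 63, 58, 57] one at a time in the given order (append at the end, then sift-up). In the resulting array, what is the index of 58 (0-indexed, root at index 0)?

4

Insert 32:
  append 32 at index 0 → [32] (no swap needed)
Insert 43:
  append 43 at index 1 → [32, 43]
  43 > parent 32 at index 0, swap → [43, 32]
Insert 14:
  append 14 at index 2 → [43, 32, 14] (no swap needed)
Insert 52:
  append 52 at index 3 → [43, 32, 14, 52]
  52 > parent 32 at index 1, swap → [43, 52, 14, 32]
  52 > parent 43 at index 0, swap → [52, 43, 14, 32]
Insert 21:
  append 21 at index 4 → [52, 43, 14, 32, 21] (no swap needed)
Insert 86:
  append 86 at index 5 → [52, 43, 14, 32, 21, 86]
  86 > parent 14 at index 2, swap → [52, 43, 86, 32, 21, 14]
  86 > parent 52 at index 0, swap → [86, 43, 52, 32, 21, 14]
Insert 80:
  append 80 at index 6 → [86, 43, 52, 32, 21, 14, 80]
  80 > parent 52 at index 2, swap → [86, 43, 80, 32, 21, 14, 52]
Insert 93:
  append 93 at index 7 → [86, 43, 80, 32, 21, 14, 52, 93]
  93 > parent 32 at index 3, swap → [86, 43, 80, 93, 21, 14, 52, 32]
  93 > parent 43 at index 1, swap → [86, 93, 80, 43, 21, 14, 52, 32]
  93 > parent 86 at index 0, swap → [93, 86, 80, 43, 21, 14, 52, 32]
Insert 63:
  append 63 at index 8 → [93, 86, 80, 43, 21, 14, 52, 32, 63]
  63 > parent 43 at index 3, swap → [93, 86, 80, 63, 21, 14, 52, 32, 43]
Insert 58:
  append 58 at index 9 → [93, 86, 80, 63, 21, 14, 52, 32, 43, 58]
  58 > parent 21 at index 4, swap → [93, 86, 80, 63, 58, 14, 52, 32, 43, 21]
Insert 57:
  append 57 at index 10 → [93, 86, 80, 63, 58, 14, 52, 32, 43, 21, 57] (no swap needed)
resulting array: [93, 86, 80, 63, 58, 14, 52, 32, 43, 21, 57]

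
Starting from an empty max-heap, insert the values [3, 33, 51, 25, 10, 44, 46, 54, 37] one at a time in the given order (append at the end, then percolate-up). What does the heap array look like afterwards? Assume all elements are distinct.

Insert 3:
  append 3 at index 0 → [3] (no swap needed)
Insert 33:
  append 33 at index 1 → [3, 33]
  33 > parent 3 at index 0, swap → [33, 3]
Insert 51:
  append 51 at index 2 → [33, 3, 51]
  51 > parent 33 at index 0, swap → [51, 3, 33]
Insert 25:
  append 25 at index 3 → [51, 3, 33, 25]
  25 > parent 3 at index 1, swap → [51, 25, 33, 3]
Insert 10:
  append 10 at index 4 → [51, 25, 33, 3, 10] (no swap needed)
Insert 44:
  append 44 at index 5 → [51, 25, 33, 3, 10, 44]
  44 > parent 33 at index 2, swap → [51, 25, 44, 3, 10, 33]
Insert 46:
  append 46 at index 6 → [51, 25, 44, 3, 10, 33, 46]
  46 > parent 44 at index 2, swap → [51, 25, 46, 3, 10, 33, 44]
Insert 54:
  append 54 at index 7 → [51, 25, 46, 3, 10, 33, 44, 54]
  54 > parent 3 at index 3, swap → [51, 25, 46, 54, 10, 33, 44, 3]
  54 > parent 25 at index 1, swap → [51, 54, 46, 25, 10, 33, 44, 3]
  54 > parent 51 at index 0, swap → [54, 51, 46, 25, 10, 33, 44, 3]
Insert 37:
  append 37 at index 8 → [54, 51, 46, 25, 10, 33, 44, 3, 37]
  37 > parent 25 at index 3, swap → [54, 51, 46, 37, 10, 33, 44, 3, 25]

[54, 51, 46, 37, 10, 33, 44, 3, 25]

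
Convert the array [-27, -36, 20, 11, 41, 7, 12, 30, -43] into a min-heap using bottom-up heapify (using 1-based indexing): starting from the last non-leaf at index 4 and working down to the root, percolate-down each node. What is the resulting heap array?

[-43, -36, 7, -27, 41, 20, 12, 30, 11]

sift down from index 4:
  11 vs smaller child -43 at index 9, swap → [-27, -36, 20, -43, 41, 7, 12, 30, 11]
sift down from index 3:
  20 vs smaller child 7 at index 6, swap → [-27, -36, 7, -43, 41, 20, 12, 30, 11]
sift down from index 2:
  -36 vs smaller child -43 at index 4, swap → [-27, -43, 7, -36, 41, 20, 12, 30, 11]
sift down from index 1:
  -27 vs smaller child -43 at index 2, swap → [-43, -27, 7, -36, 41, 20, 12, 30, 11]
  -27 vs smaller child -36 at index 4, swap → [-43, -36, 7, -27, 41, 20, 12, 30, 11]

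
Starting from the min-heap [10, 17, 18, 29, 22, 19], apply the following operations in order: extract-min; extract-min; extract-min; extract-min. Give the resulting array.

extract-min → returns 10:
  remove root 10; move last element 19 to root → [19, 17, 18, 29, 22]
  19 vs smaller child 17 at index 1, swap → [17, 19, 18, 29, 22]
extract-min → returns 17:
  remove root 17; move last element 22 to root → [22, 19, 18, 29]
  22 vs smaller child 18 at index 2, swap → [18, 19, 22, 29]
extract-min → returns 18:
  remove root 18; move last element 29 to root → [29, 19, 22]
  29 vs smaller child 19 at index 1, swap → [19, 29, 22]
extract-min → returns 19:
  remove root 19; move last element 22 to root → [22, 29] (no swap needed)

[22, 29]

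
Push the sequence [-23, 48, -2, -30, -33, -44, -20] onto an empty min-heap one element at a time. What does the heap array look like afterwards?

[-44, -30, -33, 48, -23, -2, -20]

Insert -23:
  append -23 at index 0 → [-23] (no swap needed)
Insert 48:
  append 48 at index 1 → [-23, 48] (no swap needed)
Insert -2:
  append -2 at index 2 → [-23, 48, -2] (no swap needed)
Insert -30:
  append -30 at index 3 → [-23, 48, -2, -30]
  -30 < parent 48 at index 1, swap → [-23, -30, -2, 48]
  -30 < parent -23 at index 0, swap → [-30, -23, -2, 48]
Insert -33:
  append -33 at index 4 → [-30, -23, -2, 48, -33]
  -33 < parent -23 at index 1, swap → [-30, -33, -2, 48, -23]
  -33 < parent -30 at index 0, swap → [-33, -30, -2, 48, -23]
Insert -44:
  append -44 at index 5 → [-33, -30, -2, 48, -23, -44]
  -44 < parent -2 at index 2, swap → [-33, -30, -44, 48, -23, -2]
  -44 < parent -33 at index 0, swap → [-44, -30, -33, 48, -23, -2]
Insert -20:
  append -20 at index 6 → [-44, -30, -33, 48, -23, -2, -20] (no swap needed)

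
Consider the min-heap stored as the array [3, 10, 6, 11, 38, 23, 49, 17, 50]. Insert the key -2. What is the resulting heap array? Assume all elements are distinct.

[-2, 3, 6, 11, 10, 23, 49, 17, 50, 38]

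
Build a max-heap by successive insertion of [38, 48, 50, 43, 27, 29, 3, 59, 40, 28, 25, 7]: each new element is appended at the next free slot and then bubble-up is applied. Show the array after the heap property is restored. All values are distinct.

[59, 50, 48, 43, 28, 29, 3, 38, 40, 27, 25, 7]

Insert 38:
  append 38 at index 0 → [38] (no swap needed)
Insert 48:
  append 48 at index 1 → [38, 48]
  48 > parent 38 at index 0, swap → [48, 38]
Insert 50:
  append 50 at index 2 → [48, 38, 50]
  50 > parent 48 at index 0, swap → [50, 38, 48]
Insert 43:
  append 43 at index 3 → [50, 38, 48, 43]
  43 > parent 38 at index 1, swap → [50, 43, 48, 38]
Insert 27:
  append 27 at index 4 → [50, 43, 48, 38, 27] (no swap needed)
Insert 29:
  append 29 at index 5 → [50, 43, 48, 38, 27, 29] (no swap needed)
Insert 3:
  append 3 at index 6 → [50, 43, 48, 38, 27, 29, 3] (no swap needed)
Insert 59:
  append 59 at index 7 → [50, 43, 48, 38, 27, 29, 3, 59]
  59 > parent 38 at index 3, swap → [50, 43, 48, 59, 27, 29, 3, 38]
  59 > parent 43 at index 1, swap → [50, 59, 48, 43, 27, 29, 3, 38]
  59 > parent 50 at index 0, swap → [59, 50, 48, 43, 27, 29, 3, 38]
Insert 40:
  append 40 at index 8 → [59, 50, 48, 43, 27, 29, 3, 38, 40] (no swap needed)
Insert 28:
  append 28 at index 9 → [59, 50, 48, 43, 27, 29, 3, 38, 40, 28]
  28 > parent 27 at index 4, swap → [59, 50, 48, 43, 28, 29, 3, 38, 40, 27]
Insert 25:
  append 25 at index 10 → [59, 50, 48, 43, 28, 29, 3, 38, 40, 27, 25] (no swap needed)
Insert 7:
  append 7 at index 11 → [59, 50, 48, 43, 28, 29, 3, 38, 40, 27, 25, 7] (no swap needed)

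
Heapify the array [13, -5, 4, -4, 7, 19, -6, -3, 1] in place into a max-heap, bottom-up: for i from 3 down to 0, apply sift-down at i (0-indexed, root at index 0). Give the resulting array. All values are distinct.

[19, 7, 13, 1, -5, 4, -6, -3, -4]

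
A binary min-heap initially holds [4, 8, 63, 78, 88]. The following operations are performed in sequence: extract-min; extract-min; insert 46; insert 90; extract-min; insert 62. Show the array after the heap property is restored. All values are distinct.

[62, 63, 88, 90, 78]

extract-min → returns 4:
  remove root 4; move last element 88 to root → [88, 8, 63, 78]
  88 vs smaller child 8 at index 1, swap → [8, 88, 63, 78]
  88 vs only child 78 at index 3, swap → [8, 78, 63, 88]
extract-min → returns 8:
  remove root 8; move last element 88 to root → [88, 78, 63]
  88 vs smaller child 63 at index 2, swap → [63, 78, 88]
insert 46:
  append 46 at index 3 → [63, 78, 88, 46]
  46 < parent 78 at index 1, swap → [63, 46, 88, 78]
  46 < parent 63 at index 0, swap → [46, 63, 88, 78]
insert 90:
  append 90 at index 4 → [46, 63, 88, 78, 90] (no swap needed)
extract-min → returns 46:
  remove root 46; move last element 90 to root → [90, 63, 88, 78]
  90 vs smaller child 63 at index 1, swap → [63, 90, 88, 78]
  90 vs only child 78 at index 3, swap → [63, 78, 88, 90]
insert 62:
  append 62 at index 4 → [63, 78, 88, 90, 62]
  62 < parent 78 at index 1, swap → [63, 62, 88, 90, 78]
  62 < parent 63 at index 0, swap → [62, 63, 88, 90, 78]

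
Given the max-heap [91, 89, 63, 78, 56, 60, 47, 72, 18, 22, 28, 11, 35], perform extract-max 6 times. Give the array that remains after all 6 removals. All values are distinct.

extract-max #1 returns 91:
  remove root 91; move last element 35 to root → [35, 89, 63, 78, 56, 60, 47, 72, 18, 22, 28, 11]
  35 vs larger child 89 at index 1, swap → [89, 35, 63, 78, 56, 60, 47, 72, 18, 22, 28, 11]
  35 vs larger child 78 at index 3, swap → [89, 78, 63, 35, 56, 60, 47, 72, 18, 22, 28, 11]
  35 vs larger child 72 at index 7, swap → [89, 78, 63, 72, 56, 60, 47, 35, 18, 22, 28, 11]
extract-max #2 returns 89:
  remove root 89; move last element 11 to root → [11, 78, 63, 72, 56, 60, 47, 35, 18, 22, 28]
  11 vs larger child 78 at index 1, swap → [78, 11, 63, 72, 56, 60, 47, 35, 18, 22, 28]
  11 vs larger child 72 at index 3, swap → [78, 72, 63, 11, 56, 60, 47, 35, 18, 22, 28]
  11 vs larger child 35 at index 7, swap → [78, 72, 63, 35, 56, 60, 47, 11, 18, 22, 28]
extract-max #3 returns 78:
  remove root 78; move last element 28 to root → [28, 72, 63, 35, 56, 60, 47, 11, 18, 22]
  28 vs larger child 72 at index 1, swap → [72, 28, 63, 35, 56, 60, 47, 11, 18, 22]
  28 vs larger child 56 at index 4, swap → [72, 56, 63, 35, 28, 60, 47, 11, 18, 22]
extract-max #4 returns 72:
  remove root 72; move last element 22 to root → [22, 56, 63, 35, 28, 60, 47, 11, 18]
  22 vs larger child 63 at index 2, swap → [63, 56, 22, 35, 28, 60, 47, 11, 18]
  22 vs larger child 60 at index 5, swap → [63, 56, 60, 35, 28, 22, 47, 11, 18]
extract-max #5 returns 63:
  remove root 63; move last element 18 to root → [18, 56, 60, 35, 28, 22, 47, 11]
  18 vs larger child 60 at index 2, swap → [60, 56, 18, 35, 28, 22, 47, 11]
  18 vs larger child 47 at index 6, swap → [60, 56, 47, 35, 28, 22, 18, 11]
extract-max #6 returns 60:
  remove root 60; move last element 11 to root → [11, 56, 47, 35, 28, 22, 18]
  11 vs larger child 56 at index 1, swap → [56, 11, 47, 35, 28, 22, 18]
  11 vs larger child 35 at index 3, swap → [56, 35, 47, 11, 28, 22, 18]

[56, 35, 47, 11, 28, 22, 18]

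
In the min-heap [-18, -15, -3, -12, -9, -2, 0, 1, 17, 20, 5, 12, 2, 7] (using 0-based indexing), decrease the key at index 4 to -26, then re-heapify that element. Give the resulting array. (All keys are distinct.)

set index 4 from -9 to -26 → [-18, -15, -3, -12, -26, -2, 0, 1, 17, 20, 5, 12, 2, 7]
-26 < parent -15 at index 1, swap → [-18, -26, -3, -12, -15, -2, 0, 1, 17, 20, 5, 12, 2, 7]
-26 < parent -18 at index 0, swap → [-26, -18, -3, -12, -15, -2, 0, 1, 17, 20, 5, 12, 2, 7]

[-26, -18, -3, -12, -15, -2, 0, 1, 17, 20, 5, 12, 2, 7]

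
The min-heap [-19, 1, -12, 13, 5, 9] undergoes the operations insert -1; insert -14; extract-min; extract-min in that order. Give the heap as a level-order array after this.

[-12, 1, -1, 13, 5, 9]

insert -1:
  append -1 at index 6 → [-19, 1, -12, 13, 5, 9, -1] (no swap needed)
insert -14:
  append -14 at index 7 → [-19, 1, -12, 13, 5, 9, -1, -14]
  -14 < parent 13 at index 3, swap → [-19, 1, -12, -14, 5, 9, -1, 13]
  -14 < parent 1 at index 1, swap → [-19, -14, -12, 1, 5, 9, -1, 13]
extract-min → returns -19:
  remove root -19; move last element 13 to root → [13, -14, -12, 1, 5, 9, -1]
  13 vs smaller child -14 at index 1, swap → [-14, 13, -12, 1, 5, 9, -1]
  13 vs smaller child 1 at index 3, swap → [-14, 1, -12, 13, 5, 9, -1]
extract-min → returns -14:
  remove root -14; move last element -1 to root → [-1, 1, -12, 13, 5, 9]
  -1 vs smaller child -12 at index 2, swap → [-12, 1, -1, 13, 5, 9]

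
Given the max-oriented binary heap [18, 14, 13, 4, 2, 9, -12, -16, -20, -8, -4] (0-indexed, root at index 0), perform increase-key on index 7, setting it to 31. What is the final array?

set index 7 from -16 to 31 → [18, 14, 13, 4, 2, 9, -12, 31, -20, -8, -4]
31 > parent 4 at index 3, swap → [18, 14, 13, 31, 2, 9, -12, 4, -20, -8, -4]
31 > parent 14 at index 1, swap → [18, 31, 13, 14, 2, 9, -12, 4, -20, -8, -4]
31 > parent 18 at index 0, swap → [31, 18, 13, 14, 2, 9, -12, 4, -20, -8, -4]

[31, 18, 13, 14, 2, 9, -12, 4, -20, -8, -4]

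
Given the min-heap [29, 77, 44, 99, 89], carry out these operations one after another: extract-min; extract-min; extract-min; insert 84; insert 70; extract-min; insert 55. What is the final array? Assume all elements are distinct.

[55, 84, 89, 99]

extract-min → returns 29:
  remove root 29; move last element 89 to root → [89, 77, 44, 99]
  89 vs smaller child 44 at index 2, swap → [44, 77, 89, 99]
extract-min → returns 44:
  remove root 44; move last element 99 to root → [99, 77, 89]
  99 vs smaller child 77 at index 1, swap → [77, 99, 89]
extract-min → returns 77:
  remove root 77; move last element 89 to root → [89, 99] (no swap needed)
insert 84:
  append 84 at index 2 → [89, 99, 84]
  84 < parent 89 at index 0, swap → [84, 99, 89]
insert 70:
  append 70 at index 3 → [84, 99, 89, 70]
  70 < parent 99 at index 1, swap → [84, 70, 89, 99]
  70 < parent 84 at index 0, swap → [70, 84, 89, 99]
extract-min → returns 70:
  remove root 70; move last element 99 to root → [99, 84, 89]
  99 vs smaller child 84 at index 1, swap → [84, 99, 89]
insert 55:
  append 55 at index 3 → [84, 99, 89, 55]
  55 < parent 99 at index 1, swap → [84, 55, 89, 99]
  55 < parent 84 at index 0, swap → [55, 84, 89, 99]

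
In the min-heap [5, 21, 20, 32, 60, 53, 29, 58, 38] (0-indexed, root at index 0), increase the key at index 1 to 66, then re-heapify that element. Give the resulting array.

[5, 32, 20, 38, 60, 53, 29, 58, 66]

set index 1 from 21 to 66 → [5, 66, 20, 32, 60, 53, 29, 58, 38]
66 vs smaller child 32 at index 3, swap → [5, 32, 20, 66, 60, 53, 29, 58, 38]
66 vs smaller child 38 at index 8, swap → [5, 32, 20, 38, 60, 53, 29, 58, 66]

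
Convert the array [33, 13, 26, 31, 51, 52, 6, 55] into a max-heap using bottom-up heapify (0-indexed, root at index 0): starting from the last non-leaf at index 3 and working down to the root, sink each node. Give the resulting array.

sift down from index 3:
  31 vs only child 55 at index 7, swap → [33, 13, 26, 55, 51, 52, 6, 31]
sift down from index 2:
  26 vs larger child 52 at index 5, swap → [33, 13, 52, 55, 51, 26, 6, 31]
sift down from index 1:
  13 vs larger child 55 at index 3, swap → [33, 55, 52, 13, 51, 26, 6, 31]
  13 vs only child 31 at index 7, swap → [33, 55, 52, 31, 51, 26, 6, 13]
sift down from index 0:
  33 vs larger child 55 at index 1, swap → [55, 33, 52, 31, 51, 26, 6, 13]
  33 vs larger child 51 at index 4, swap → [55, 51, 52, 31, 33, 26, 6, 13]

[55, 51, 52, 31, 33, 26, 6, 13]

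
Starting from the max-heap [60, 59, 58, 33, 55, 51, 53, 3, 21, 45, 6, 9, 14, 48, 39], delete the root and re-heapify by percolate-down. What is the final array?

remove root 60; move last element 39 to root → [39, 59, 58, 33, 55, 51, 53, 3, 21, 45, 6, 9, 14, 48]
39 vs larger child 59 at index 1, swap → [59, 39, 58, 33, 55, 51, 53, 3, 21, 45, 6, 9, 14, 48]
39 vs larger child 55 at index 4, swap → [59, 55, 58, 33, 39, 51, 53, 3, 21, 45, 6, 9, 14, 48]
39 vs larger child 45 at index 9, swap → [59, 55, 58, 33, 45, 51, 53, 3, 21, 39, 6, 9, 14, 48]

[59, 55, 58, 33, 45, 51, 53, 3, 21, 39, 6, 9, 14, 48]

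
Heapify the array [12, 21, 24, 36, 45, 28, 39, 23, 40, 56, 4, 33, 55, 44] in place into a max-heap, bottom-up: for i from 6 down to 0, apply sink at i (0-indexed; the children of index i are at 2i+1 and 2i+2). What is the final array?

sift down from index 6:
  39 vs only child 44 at index 13, swap → [12, 21, 24, 36, 45, 28, 44, 23, 40, 56, 4, 33, 55, 39]
sift down from index 5:
  28 vs larger child 55 at index 12, swap → [12, 21, 24, 36, 45, 55, 44, 23, 40, 56, 4, 33, 28, 39]
sift down from index 4:
  45 vs larger child 56 at index 9, swap → [12, 21, 24, 36, 56, 55, 44, 23, 40, 45, 4, 33, 28, 39]
sift down from index 3:
  36 vs larger child 40 at index 8, swap → [12, 21, 24, 40, 56, 55, 44, 23, 36, 45, 4, 33, 28, 39]
sift down from index 2:
  24 vs larger child 55 at index 5, swap → [12, 21, 55, 40, 56, 24, 44, 23, 36, 45, 4, 33, 28, 39]
  24 vs larger child 33 at index 11, swap → [12, 21, 55, 40, 56, 33, 44, 23, 36, 45, 4, 24, 28, 39]
sift down from index 1:
  21 vs larger child 56 at index 4, swap → [12, 56, 55, 40, 21, 33, 44, 23, 36, 45, 4, 24, 28, 39]
  21 vs larger child 45 at index 9, swap → [12, 56, 55, 40, 45, 33, 44, 23, 36, 21, 4, 24, 28, 39]
sift down from index 0:
  12 vs larger child 56 at index 1, swap → [56, 12, 55, 40, 45, 33, 44, 23, 36, 21, 4, 24, 28, 39]
  12 vs larger child 45 at index 4, swap → [56, 45, 55, 40, 12, 33, 44, 23, 36, 21, 4, 24, 28, 39]
  12 vs larger child 21 at index 9, swap → [56, 45, 55, 40, 21, 33, 44, 23, 36, 12, 4, 24, 28, 39]

[56, 45, 55, 40, 21, 33, 44, 23, 36, 12, 4, 24, 28, 39]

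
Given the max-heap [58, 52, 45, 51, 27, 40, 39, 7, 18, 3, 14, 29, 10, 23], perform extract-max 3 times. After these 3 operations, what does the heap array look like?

extract-max #1 returns 58:
  remove root 58; move last element 23 to root → [23, 52, 45, 51, 27, 40, 39, 7, 18, 3, 14, 29, 10]
  23 vs larger child 52 at index 1, swap → [52, 23, 45, 51, 27, 40, 39, 7, 18, 3, 14, 29, 10]
  23 vs larger child 51 at index 3, swap → [52, 51, 45, 23, 27, 40, 39, 7, 18, 3, 14, 29, 10]
extract-max #2 returns 52:
  remove root 52; move last element 10 to root → [10, 51, 45, 23, 27, 40, 39, 7, 18, 3, 14, 29]
  10 vs larger child 51 at index 1, swap → [51, 10, 45, 23, 27, 40, 39, 7, 18, 3, 14, 29]
  10 vs larger child 27 at index 4, swap → [51, 27, 45, 23, 10, 40, 39, 7, 18, 3, 14, 29]
  10 vs larger child 14 at index 10, swap → [51, 27, 45, 23, 14, 40, 39, 7, 18, 3, 10, 29]
extract-max #3 returns 51:
  remove root 51; move last element 29 to root → [29, 27, 45, 23, 14, 40, 39, 7, 18, 3, 10]
  29 vs larger child 45 at index 2, swap → [45, 27, 29, 23, 14, 40, 39, 7, 18, 3, 10]
  29 vs larger child 40 at index 5, swap → [45, 27, 40, 23, 14, 29, 39, 7, 18, 3, 10]

[45, 27, 40, 23, 14, 29, 39, 7, 18, 3, 10]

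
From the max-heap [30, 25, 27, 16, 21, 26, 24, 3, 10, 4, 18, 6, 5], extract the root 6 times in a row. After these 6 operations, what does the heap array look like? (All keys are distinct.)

[18, 16, 6, 3, 10, 4, 5]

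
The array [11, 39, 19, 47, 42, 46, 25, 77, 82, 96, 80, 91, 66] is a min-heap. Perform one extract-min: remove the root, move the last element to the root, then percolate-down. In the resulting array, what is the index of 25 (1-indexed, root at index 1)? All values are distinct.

remove root 11; move last element 66 to root → [66, 39, 19, 47, 42, 46, 25, 77, 82, 96, 80, 91]
66 vs smaller child 19 at index 3, swap → [19, 39, 66, 47, 42, 46, 25, 77, 82, 96, 80, 91]
66 vs smaller child 25 at index 7, swap → [19, 39, 25, 47, 42, 46, 66, 77, 82, 96, 80, 91]
resulting array: [19, 39, 25, 47, 42, 46, 66, 77, 82, 96, 80, 91]

3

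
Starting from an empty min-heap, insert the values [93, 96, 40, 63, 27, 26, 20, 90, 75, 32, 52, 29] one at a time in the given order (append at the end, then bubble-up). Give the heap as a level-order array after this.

[20, 32, 26, 75, 40, 29, 27, 96, 90, 63, 52, 93]

Insert 93:
  append 93 at index 0 → [93] (no swap needed)
Insert 96:
  append 96 at index 1 → [93, 96] (no swap needed)
Insert 40:
  append 40 at index 2 → [93, 96, 40]
  40 < parent 93 at index 0, swap → [40, 96, 93]
Insert 63:
  append 63 at index 3 → [40, 96, 93, 63]
  63 < parent 96 at index 1, swap → [40, 63, 93, 96]
Insert 27:
  append 27 at index 4 → [40, 63, 93, 96, 27]
  27 < parent 63 at index 1, swap → [40, 27, 93, 96, 63]
  27 < parent 40 at index 0, swap → [27, 40, 93, 96, 63]
Insert 26:
  append 26 at index 5 → [27, 40, 93, 96, 63, 26]
  26 < parent 93 at index 2, swap → [27, 40, 26, 96, 63, 93]
  26 < parent 27 at index 0, swap → [26, 40, 27, 96, 63, 93]
Insert 20:
  append 20 at index 6 → [26, 40, 27, 96, 63, 93, 20]
  20 < parent 27 at index 2, swap → [26, 40, 20, 96, 63, 93, 27]
  20 < parent 26 at index 0, swap → [20, 40, 26, 96, 63, 93, 27]
Insert 90:
  append 90 at index 7 → [20, 40, 26, 96, 63, 93, 27, 90]
  90 < parent 96 at index 3, swap → [20, 40, 26, 90, 63, 93, 27, 96]
Insert 75:
  append 75 at index 8 → [20, 40, 26, 90, 63, 93, 27, 96, 75]
  75 < parent 90 at index 3, swap → [20, 40, 26, 75, 63, 93, 27, 96, 90]
Insert 32:
  append 32 at index 9 → [20, 40, 26, 75, 63, 93, 27, 96, 90, 32]
  32 < parent 63 at index 4, swap → [20, 40, 26, 75, 32, 93, 27, 96, 90, 63]
  32 < parent 40 at index 1, swap → [20, 32, 26, 75, 40, 93, 27, 96, 90, 63]
Insert 52:
  append 52 at index 10 → [20, 32, 26, 75, 40, 93, 27, 96, 90, 63, 52] (no swap needed)
Insert 29:
  append 29 at index 11 → [20, 32, 26, 75, 40, 93, 27, 96, 90, 63, 52, 29]
  29 < parent 93 at index 5, swap → [20, 32, 26, 75, 40, 29, 27, 96, 90, 63, 52, 93]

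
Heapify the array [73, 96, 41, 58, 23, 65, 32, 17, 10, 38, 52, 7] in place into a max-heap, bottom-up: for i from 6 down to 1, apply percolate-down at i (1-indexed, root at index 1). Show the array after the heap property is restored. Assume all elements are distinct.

[96, 73, 65, 58, 52, 41, 32, 17, 10, 38, 23, 7]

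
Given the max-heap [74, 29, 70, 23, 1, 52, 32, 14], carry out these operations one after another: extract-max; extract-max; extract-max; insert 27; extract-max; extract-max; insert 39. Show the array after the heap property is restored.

[39, 27, 1, 14, 23]

extract-max → returns 74:
  remove root 74; move last element 14 to root → [14, 29, 70, 23, 1, 52, 32]
  14 vs larger child 70 at index 2, swap → [70, 29, 14, 23, 1, 52, 32]
  14 vs larger child 52 at index 5, swap → [70, 29, 52, 23, 1, 14, 32]
extract-max → returns 70:
  remove root 70; move last element 32 to root → [32, 29, 52, 23, 1, 14]
  32 vs larger child 52 at index 2, swap → [52, 29, 32, 23, 1, 14]
extract-max → returns 52:
  remove root 52; move last element 14 to root → [14, 29, 32, 23, 1]
  14 vs larger child 32 at index 2, swap → [32, 29, 14, 23, 1]
insert 27:
  append 27 at index 5 → [32, 29, 14, 23, 1, 27]
  27 > parent 14 at index 2, swap → [32, 29, 27, 23, 1, 14]
extract-max → returns 32:
  remove root 32; move last element 14 to root → [14, 29, 27, 23, 1]
  14 vs larger child 29 at index 1, swap → [29, 14, 27, 23, 1]
  14 vs larger child 23 at index 3, swap → [29, 23, 27, 14, 1]
extract-max → returns 29:
  remove root 29; move last element 1 to root → [1, 23, 27, 14]
  1 vs larger child 27 at index 2, swap → [27, 23, 1, 14]
insert 39:
  append 39 at index 4 → [27, 23, 1, 14, 39]
  39 > parent 23 at index 1, swap → [27, 39, 1, 14, 23]
  39 > parent 27 at index 0, swap → [39, 27, 1, 14, 23]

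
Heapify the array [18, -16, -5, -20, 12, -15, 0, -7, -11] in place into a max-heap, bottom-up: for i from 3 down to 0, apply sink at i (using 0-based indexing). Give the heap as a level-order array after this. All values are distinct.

[18, 12, 0, -7, -16, -15, -5, -20, -11]

sift down from index 3:
  -20 vs larger child -7 at index 7, swap → [18, -16, -5, -7, 12, -15, 0, -20, -11]
sift down from index 2:
  -5 vs larger child 0 at index 6, swap → [18, -16, 0, -7, 12, -15, -5, -20, -11]
sift down from index 1:
  -16 vs larger child 12 at index 4, swap → [18, 12, 0, -7, -16, -15, -5, -20, -11]
sift down from index 0: already satisfies heap property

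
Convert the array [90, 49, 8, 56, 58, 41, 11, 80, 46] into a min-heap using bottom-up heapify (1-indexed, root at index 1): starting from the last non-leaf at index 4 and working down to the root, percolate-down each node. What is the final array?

[8, 46, 11, 49, 58, 41, 90, 80, 56]

sift down from index 4:
  56 vs smaller child 46 at index 9, swap → [90, 49, 8, 46, 58, 41, 11, 80, 56]
sift down from index 3: already satisfies heap property
sift down from index 2:
  49 vs smaller child 46 at index 4, swap → [90, 46, 8, 49, 58, 41, 11, 80, 56]
sift down from index 1:
  90 vs smaller child 8 at index 3, swap → [8, 46, 90, 49, 58, 41, 11, 80, 56]
  90 vs smaller child 11 at index 7, swap → [8, 46, 11, 49, 58, 41, 90, 80, 56]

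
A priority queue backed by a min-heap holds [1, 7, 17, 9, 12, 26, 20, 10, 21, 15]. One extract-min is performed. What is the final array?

remove root 1; move last element 15 to root → [15, 7, 17, 9, 12, 26, 20, 10, 21]
15 vs smaller child 7 at index 1, swap → [7, 15, 17, 9, 12, 26, 20, 10, 21]
15 vs smaller child 9 at index 3, swap → [7, 9, 17, 15, 12, 26, 20, 10, 21]
15 vs smaller child 10 at index 7, swap → [7, 9, 17, 10, 12, 26, 20, 15, 21]

[7, 9, 17, 10, 12, 26, 20, 15, 21]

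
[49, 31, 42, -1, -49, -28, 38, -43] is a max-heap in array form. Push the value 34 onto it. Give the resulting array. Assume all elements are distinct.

[49, 34, 42, 31, -49, -28, 38, -43, -1]

append 34 at index 8 → [49, 31, 42, -1, -49, -28, 38, -43, 34]
34 > parent -1 at index 3, swap → [49, 31, 42, 34, -49, -28, 38, -43, -1]
34 > parent 31 at index 1, swap → [49, 34, 42, 31, -49, -28, 38, -43, -1]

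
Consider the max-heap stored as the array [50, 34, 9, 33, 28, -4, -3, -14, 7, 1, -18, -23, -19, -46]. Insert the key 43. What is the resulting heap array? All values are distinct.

[50, 34, 43, 33, 28, -4, 9, -14, 7, 1, -18, -23, -19, -46, -3]

append 43 at index 14 → [50, 34, 9, 33, 28, -4, -3, -14, 7, 1, -18, -23, -19, -46, 43]
43 > parent -3 at index 6, swap → [50, 34, 9, 33, 28, -4, 43, -14, 7, 1, -18, -23, -19, -46, -3]
43 > parent 9 at index 2, swap → [50, 34, 43, 33, 28, -4, 9, -14, 7, 1, -18, -23, -19, -46, -3]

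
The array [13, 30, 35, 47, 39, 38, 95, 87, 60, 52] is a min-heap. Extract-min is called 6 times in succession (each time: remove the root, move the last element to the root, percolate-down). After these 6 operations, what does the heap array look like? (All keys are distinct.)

[52, 87, 60, 95]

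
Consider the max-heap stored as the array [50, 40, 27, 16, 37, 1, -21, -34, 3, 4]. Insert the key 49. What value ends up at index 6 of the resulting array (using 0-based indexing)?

-21

append 49 at index 10 → [50, 40, 27, 16, 37, 1, -21, -34, 3, 4, 49]
49 > parent 37 at index 4, swap → [50, 40, 27, 16, 49, 1, -21, -34, 3, 4, 37]
49 > parent 40 at index 1, swap → [50, 49, 27, 16, 40, 1, -21, -34, 3, 4, 37]
resulting array: [50, 49, 27, 16, 40, 1, -21, -34, 3, 4, 37]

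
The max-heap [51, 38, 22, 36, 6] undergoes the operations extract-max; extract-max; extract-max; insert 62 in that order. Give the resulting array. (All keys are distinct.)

[62, 6, 22]

extract-max → returns 51:
  remove root 51; move last element 6 to root → [6, 38, 22, 36]
  6 vs larger child 38 at index 1, swap → [38, 6, 22, 36]
  6 vs only child 36 at index 3, swap → [38, 36, 22, 6]
extract-max → returns 38:
  remove root 38; move last element 6 to root → [6, 36, 22]
  6 vs larger child 36 at index 1, swap → [36, 6, 22]
extract-max → returns 36:
  remove root 36; move last element 22 to root → [22, 6] (no swap needed)
insert 62:
  append 62 at index 2 → [22, 6, 62]
  62 > parent 22 at index 0, swap → [62, 6, 22]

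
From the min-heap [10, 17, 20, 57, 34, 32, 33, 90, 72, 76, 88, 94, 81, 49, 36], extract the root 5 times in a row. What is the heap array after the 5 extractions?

extract-min #1 returns 10:
  remove root 10; move last element 36 to root → [36, 17, 20, 57, 34, 32, 33, 90, 72, 76, 88, 94, 81, 49]
  36 vs smaller child 17 at index 1, swap → [17, 36, 20, 57, 34, 32, 33, 90, 72, 76, 88, 94, 81, 49]
  36 vs smaller child 34 at index 4, swap → [17, 34, 20, 57, 36, 32, 33, 90, 72, 76, 88, 94, 81, 49]
extract-min #2 returns 17:
  remove root 17; move last element 49 to root → [49, 34, 20, 57, 36, 32, 33, 90, 72, 76, 88, 94, 81]
  49 vs smaller child 20 at index 2, swap → [20, 34, 49, 57, 36, 32, 33, 90, 72, 76, 88, 94, 81]
  49 vs smaller child 32 at index 5, swap → [20, 34, 32, 57, 36, 49, 33, 90, 72, 76, 88, 94, 81]
extract-min #3 returns 20:
  remove root 20; move last element 81 to root → [81, 34, 32, 57, 36, 49, 33, 90, 72, 76, 88, 94]
  81 vs smaller child 32 at index 2, swap → [32, 34, 81, 57, 36, 49, 33, 90, 72, 76, 88, 94]
  81 vs smaller child 33 at index 6, swap → [32, 34, 33, 57, 36, 49, 81, 90, 72, 76, 88, 94]
extract-min #4 returns 32:
  remove root 32; move last element 94 to root → [94, 34, 33, 57, 36, 49, 81, 90, 72, 76, 88]
  94 vs smaller child 33 at index 2, swap → [33, 34, 94, 57, 36, 49, 81, 90, 72, 76, 88]
  94 vs smaller child 49 at index 5, swap → [33, 34, 49, 57, 36, 94, 81, 90, 72, 76, 88]
extract-min #5 returns 33:
  remove root 33; move last element 88 to root → [88, 34, 49, 57, 36, 94, 81, 90, 72, 76]
  88 vs smaller child 34 at index 1, swap → [34, 88, 49, 57, 36, 94, 81, 90, 72, 76]
  88 vs smaller child 36 at index 4, swap → [34, 36, 49, 57, 88, 94, 81, 90, 72, 76]
  88 vs only child 76 at index 9, swap → [34, 36, 49, 57, 76, 94, 81, 90, 72, 88]

[34, 36, 49, 57, 76, 94, 81, 90, 72, 88]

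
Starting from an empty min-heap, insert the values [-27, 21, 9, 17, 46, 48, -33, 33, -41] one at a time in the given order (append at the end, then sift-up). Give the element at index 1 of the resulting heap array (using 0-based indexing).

-33

Insert -27:
  append -27 at index 0 → [-27] (no swap needed)
Insert 21:
  append 21 at index 1 → [-27, 21] (no swap needed)
Insert 9:
  append 9 at index 2 → [-27, 21, 9] (no swap needed)
Insert 17:
  append 17 at index 3 → [-27, 21, 9, 17]
  17 < parent 21 at index 1, swap → [-27, 17, 9, 21]
Insert 46:
  append 46 at index 4 → [-27, 17, 9, 21, 46] (no swap needed)
Insert 48:
  append 48 at index 5 → [-27, 17, 9, 21, 46, 48] (no swap needed)
Insert -33:
  append -33 at index 6 → [-27, 17, 9, 21, 46, 48, -33]
  -33 < parent 9 at index 2, swap → [-27, 17, -33, 21, 46, 48, 9]
  -33 < parent -27 at index 0, swap → [-33, 17, -27, 21, 46, 48, 9]
Insert 33:
  append 33 at index 7 → [-33, 17, -27, 21, 46, 48, 9, 33] (no swap needed)
Insert -41:
  append -41 at index 8 → [-33, 17, -27, 21, 46, 48, 9, 33, -41]
  -41 < parent 21 at index 3, swap → [-33, 17, -27, -41, 46, 48, 9, 33, 21]
  -41 < parent 17 at index 1, swap → [-33, -41, -27, 17, 46, 48, 9, 33, 21]
  -41 < parent -33 at index 0, swap → [-41, -33, -27, 17, 46, 48, 9, 33, 21]
resulting array: [-41, -33, -27, 17, 46, 48, 9, 33, 21]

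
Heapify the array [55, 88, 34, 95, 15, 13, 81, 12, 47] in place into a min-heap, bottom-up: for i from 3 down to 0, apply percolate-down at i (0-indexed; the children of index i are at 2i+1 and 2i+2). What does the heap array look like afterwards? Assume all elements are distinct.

sift down from index 3:
  95 vs smaller child 12 at index 7, swap → [55, 88, 34, 12, 15, 13, 81, 95, 47]
sift down from index 2:
  34 vs smaller child 13 at index 5, swap → [55, 88, 13, 12, 15, 34, 81, 95, 47]
sift down from index 1:
  88 vs smaller child 12 at index 3, swap → [55, 12, 13, 88, 15, 34, 81, 95, 47]
  88 vs smaller child 47 at index 8, swap → [55, 12, 13, 47, 15, 34, 81, 95, 88]
sift down from index 0:
  55 vs smaller child 12 at index 1, swap → [12, 55, 13, 47, 15, 34, 81, 95, 88]
  55 vs smaller child 15 at index 4, swap → [12, 15, 13, 47, 55, 34, 81, 95, 88]

[12, 15, 13, 47, 55, 34, 81, 95, 88]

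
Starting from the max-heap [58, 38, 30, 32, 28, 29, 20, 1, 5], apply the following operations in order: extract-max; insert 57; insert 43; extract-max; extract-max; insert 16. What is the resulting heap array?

extract-max → returns 58:
  remove root 58; move last element 5 to root → [5, 38, 30, 32, 28, 29, 20, 1]
  5 vs larger child 38 at index 1, swap → [38, 5, 30, 32, 28, 29, 20, 1]
  5 vs larger child 32 at index 3, swap → [38, 32, 30, 5, 28, 29, 20, 1]
insert 57:
  append 57 at index 8 → [38, 32, 30, 5, 28, 29, 20, 1, 57]
  57 > parent 5 at index 3, swap → [38, 32, 30, 57, 28, 29, 20, 1, 5]
  57 > parent 32 at index 1, swap → [38, 57, 30, 32, 28, 29, 20, 1, 5]
  57 > parent 38 at index 0, swap → [57, 38, 30, 32, 28, 29, 20, 1, 5]
insert 43:
  append 43 at index 9 → [57, 38, 30, 32, 28, 29, 20, 1, 5, 43]
  43 > parent 28 at index 4, swap → [57, 38, 30, 32, 43, 29, 20, 1, 5, 28]
  43 > parent 38 at index 1, swap → [57, 43, 30, 32, 38, 29, 20, 1, 5, 28]
extract-max → returns 57:
  remove root 57; move last element 28 to root → [28, 43, 30, 32, 38, 29, 20, 1, 5]
  28 vs larger child 43 at index 1, swap → [43, 28, 30, 32, 38, 29, 20, 1, 5]
  28 vs larger child 38 at index 4, swap → [43, 38, 30, 32, 28, 29, 20, 1, 5]
extract-max → returns 43:
  remove root 43; move last element 5 to root → [5, 38, 30, 32, 28, 29, 20, 1]
  5 vs larger child 38 at index 1, swap → [38, 5, 30, 32, 28, 29, 20, 1]
  5 vs larger child 32 at index 3, swap → [38, 32, 30, 5, 28, 29, 20, 1]
insert 16:
  append 16 at index 8 → [38, 32, 30, 5, 28, 29, 20, 1, 16]
  16 > parent 5 at index 3, swap → [38, 32, 30, 16, 28, 29, 20, 1, 5]

[38, 32, 30, 16, 28, 29, 20, 1, 5]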